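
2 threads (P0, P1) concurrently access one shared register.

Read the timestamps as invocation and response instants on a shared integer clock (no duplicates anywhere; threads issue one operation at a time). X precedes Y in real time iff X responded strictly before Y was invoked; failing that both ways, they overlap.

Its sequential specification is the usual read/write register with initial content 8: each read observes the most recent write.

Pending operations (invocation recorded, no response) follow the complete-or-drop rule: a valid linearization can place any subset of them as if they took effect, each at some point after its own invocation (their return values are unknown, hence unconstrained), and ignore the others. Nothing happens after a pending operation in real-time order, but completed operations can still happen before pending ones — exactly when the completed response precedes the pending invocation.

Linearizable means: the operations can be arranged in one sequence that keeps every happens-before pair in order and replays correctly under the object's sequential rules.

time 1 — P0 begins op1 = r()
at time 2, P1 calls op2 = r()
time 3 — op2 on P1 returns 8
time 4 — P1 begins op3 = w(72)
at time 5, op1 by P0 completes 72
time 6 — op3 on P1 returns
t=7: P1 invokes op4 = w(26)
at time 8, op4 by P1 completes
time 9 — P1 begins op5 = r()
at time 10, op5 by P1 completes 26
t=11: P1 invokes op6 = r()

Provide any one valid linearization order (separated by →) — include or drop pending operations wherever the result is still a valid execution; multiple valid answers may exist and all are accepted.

op2 → op3 → op1 → op4 → op5

after step 1 (op2 r() → 8): value 8
after step 2 (op3 w(72)): value 72
after step 3 (op1 r() → 72): value 72
after step 4 (op4 w(26)): value 26
after step 5 (op5 r() → 26): value 26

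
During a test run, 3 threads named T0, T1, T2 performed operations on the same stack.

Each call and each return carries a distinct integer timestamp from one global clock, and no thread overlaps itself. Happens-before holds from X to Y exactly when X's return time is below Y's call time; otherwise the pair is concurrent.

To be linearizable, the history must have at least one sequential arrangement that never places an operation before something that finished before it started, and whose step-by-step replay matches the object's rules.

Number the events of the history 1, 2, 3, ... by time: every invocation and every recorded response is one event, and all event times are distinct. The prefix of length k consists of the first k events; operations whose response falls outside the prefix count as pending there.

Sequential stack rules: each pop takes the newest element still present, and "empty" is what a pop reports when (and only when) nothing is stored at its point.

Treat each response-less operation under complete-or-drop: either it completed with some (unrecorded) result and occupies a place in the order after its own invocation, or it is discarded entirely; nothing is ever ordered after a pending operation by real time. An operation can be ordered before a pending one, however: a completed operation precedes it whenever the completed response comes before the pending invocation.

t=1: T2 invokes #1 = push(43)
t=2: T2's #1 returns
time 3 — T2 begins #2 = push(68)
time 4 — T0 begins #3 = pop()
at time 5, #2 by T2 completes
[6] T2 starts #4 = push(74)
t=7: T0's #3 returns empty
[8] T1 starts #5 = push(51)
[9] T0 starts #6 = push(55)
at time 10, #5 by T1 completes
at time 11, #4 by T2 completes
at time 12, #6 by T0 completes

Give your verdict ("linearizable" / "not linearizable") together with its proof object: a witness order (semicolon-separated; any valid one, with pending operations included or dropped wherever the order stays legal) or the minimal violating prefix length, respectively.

not linearizable — minimal violating prefix: 7 events

already the first 7 events (up to #3's response at time 7) admit no linearization; the first 6 still do
checked exhaustively: 2 real-time-consistent orders of 3 completed operations, zero legal stack replays
including or dropping the 1 pending operation (#4) in any combination fails
take #1, #2, #3 (pending dropped): step 3 already fails, because #3 pop() → empty cannot occur there
take #1, #3, #2 (pending dropped): step 2 already fails, because #3 pop() → empty cannot occur there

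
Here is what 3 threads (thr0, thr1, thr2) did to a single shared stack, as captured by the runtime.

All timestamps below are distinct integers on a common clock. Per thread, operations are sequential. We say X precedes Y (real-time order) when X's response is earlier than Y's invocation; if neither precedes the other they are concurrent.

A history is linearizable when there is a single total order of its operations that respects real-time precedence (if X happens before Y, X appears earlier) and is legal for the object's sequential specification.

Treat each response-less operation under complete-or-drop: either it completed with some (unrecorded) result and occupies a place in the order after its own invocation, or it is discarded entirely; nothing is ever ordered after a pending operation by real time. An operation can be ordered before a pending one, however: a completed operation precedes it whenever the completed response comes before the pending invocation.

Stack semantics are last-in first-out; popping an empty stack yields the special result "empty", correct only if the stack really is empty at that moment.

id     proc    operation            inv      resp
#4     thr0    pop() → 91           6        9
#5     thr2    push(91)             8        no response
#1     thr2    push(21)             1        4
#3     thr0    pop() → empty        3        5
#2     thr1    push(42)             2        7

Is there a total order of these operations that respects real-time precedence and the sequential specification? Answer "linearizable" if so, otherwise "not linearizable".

witness order: #3, #1, #2, #5, #4
after step 1 (#3 pop() → empty): stack <>
after step 2 (#1 push(21)): stack <21>
after step 3 (#2 push(42)): stack <21,42>
after step 4 (#5 push(91) (pending, included)): stack <21,42,91>
after step 5 (#4 pop() → 91): stack <21,42>

linearizable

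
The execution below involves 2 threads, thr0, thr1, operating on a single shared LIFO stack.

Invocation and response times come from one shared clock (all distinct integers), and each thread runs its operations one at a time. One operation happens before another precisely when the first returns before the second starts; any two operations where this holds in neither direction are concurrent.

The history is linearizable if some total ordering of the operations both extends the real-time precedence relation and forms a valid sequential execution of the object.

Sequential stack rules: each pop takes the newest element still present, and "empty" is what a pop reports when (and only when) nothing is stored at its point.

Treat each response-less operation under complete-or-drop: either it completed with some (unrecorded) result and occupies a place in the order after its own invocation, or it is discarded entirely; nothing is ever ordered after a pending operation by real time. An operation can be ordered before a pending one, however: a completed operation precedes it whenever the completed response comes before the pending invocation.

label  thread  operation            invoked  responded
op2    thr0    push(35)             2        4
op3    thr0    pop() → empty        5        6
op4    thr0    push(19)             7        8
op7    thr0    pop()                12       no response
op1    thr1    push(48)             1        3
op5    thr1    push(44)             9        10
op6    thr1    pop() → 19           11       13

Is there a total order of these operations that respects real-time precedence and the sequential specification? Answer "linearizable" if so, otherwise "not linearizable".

not linearizable

prefix check: 1..5 passes, 1..6 fails once op3's time-6 response joins
checked exhaustively: 2 real-time-consistent orders of 3 completed operations, zero legal LIFO stack replays
one such order, op1, op2, op3, breaks at step 3 where op3 pop() → empty is illegal
one such order, op2, op1, op3, breaks at step 3 where op3 pop() → empty is illegal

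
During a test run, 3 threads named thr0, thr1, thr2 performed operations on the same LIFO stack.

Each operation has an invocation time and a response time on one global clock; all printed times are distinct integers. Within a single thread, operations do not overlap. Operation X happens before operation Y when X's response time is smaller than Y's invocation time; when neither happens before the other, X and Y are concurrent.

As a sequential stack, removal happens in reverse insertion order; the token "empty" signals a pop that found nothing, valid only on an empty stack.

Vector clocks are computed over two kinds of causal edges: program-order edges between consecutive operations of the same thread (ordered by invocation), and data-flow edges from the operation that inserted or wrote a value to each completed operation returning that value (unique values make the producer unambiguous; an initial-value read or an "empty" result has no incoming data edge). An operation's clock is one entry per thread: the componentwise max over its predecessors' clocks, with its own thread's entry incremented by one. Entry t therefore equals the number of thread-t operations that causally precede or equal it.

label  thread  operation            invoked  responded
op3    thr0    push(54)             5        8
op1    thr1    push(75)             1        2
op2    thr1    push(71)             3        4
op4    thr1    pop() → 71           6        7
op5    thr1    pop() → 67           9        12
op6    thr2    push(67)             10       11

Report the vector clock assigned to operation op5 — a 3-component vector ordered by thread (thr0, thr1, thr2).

op6, invoked 10, has no incoming edges; only thr2's bump applies → (0, 0, 1)
op1, invoked 1, has no incoming edges; only thr1's bump applies → (0, 1, 0)
op3, invoked 5, has no incoming edges; only thr0's bump applies → (1, 0, 0)
VC(op2, invoked at 3): max of VC(op1)=(0, 1, 0), then +1 on thread thr1 → (0, 2, 0)
VC(op4, invoked at 6): max of VC(op2)=(0, 2, 0), then +1 on thread thr1 → (0, 3, 0)
VC(op5, invoked at 9): max of VC(op4)=(0, 3, 0), VC(op6)=(0, 0, 1), then +1 on thread thr1 → (0, 4, 1)
target: VC(op5) = (0, 4, 1)

(0, 4, 1)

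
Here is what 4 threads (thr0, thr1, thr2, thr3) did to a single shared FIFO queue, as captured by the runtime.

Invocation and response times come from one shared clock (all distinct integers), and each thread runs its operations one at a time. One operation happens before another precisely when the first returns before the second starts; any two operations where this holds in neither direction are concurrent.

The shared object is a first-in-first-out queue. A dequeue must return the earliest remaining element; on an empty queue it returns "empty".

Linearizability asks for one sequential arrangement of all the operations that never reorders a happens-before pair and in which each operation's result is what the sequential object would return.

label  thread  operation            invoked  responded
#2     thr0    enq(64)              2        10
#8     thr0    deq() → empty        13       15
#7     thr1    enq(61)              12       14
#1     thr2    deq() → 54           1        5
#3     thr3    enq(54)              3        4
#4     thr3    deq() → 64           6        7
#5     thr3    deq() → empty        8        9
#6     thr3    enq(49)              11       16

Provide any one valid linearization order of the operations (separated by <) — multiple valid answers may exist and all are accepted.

1. #3 enq(54), leaving queue <54>
2. #1 deq() → 54, leaving queue <>
3. #2 enq(64), leaving queue <64>
4. #4 deq() → 64, leaving queue <>
5. #5 deq() → empty, leaving queue <>
6. #8 deq() → empty, leaving queue <>
7. #6 enq(49), leaving queue <49>
8. #7 enq(61), leaving queue <49,61>

#3 < #1 < #2 < #4 < #5 < #8 < #6 < #7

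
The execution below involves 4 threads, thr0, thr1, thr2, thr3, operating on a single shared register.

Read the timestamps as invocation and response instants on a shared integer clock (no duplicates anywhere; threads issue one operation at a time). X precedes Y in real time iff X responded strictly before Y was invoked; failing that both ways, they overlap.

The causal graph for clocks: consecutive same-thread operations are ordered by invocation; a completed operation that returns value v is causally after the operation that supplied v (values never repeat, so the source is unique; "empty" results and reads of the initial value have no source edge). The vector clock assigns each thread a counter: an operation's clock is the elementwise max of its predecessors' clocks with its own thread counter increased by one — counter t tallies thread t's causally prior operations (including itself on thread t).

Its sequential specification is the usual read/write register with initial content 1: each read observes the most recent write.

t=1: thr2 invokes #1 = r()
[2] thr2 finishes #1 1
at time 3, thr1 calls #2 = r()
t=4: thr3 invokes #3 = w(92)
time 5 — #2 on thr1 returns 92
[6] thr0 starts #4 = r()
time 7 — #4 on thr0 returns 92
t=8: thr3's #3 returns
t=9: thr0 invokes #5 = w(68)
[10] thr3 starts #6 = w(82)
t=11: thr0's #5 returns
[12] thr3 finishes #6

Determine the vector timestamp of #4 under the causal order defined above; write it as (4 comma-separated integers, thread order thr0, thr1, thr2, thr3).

(1, 0, 0, 1)

VC(#3, invoked at 4): no causal predecessors; +1 on thr3 → (0, 0, 0, 1)
VC(#1, invoked at 1): no causal predecessors; +1 on thr2 → (0, 0, 1, 0)
from VC(#3)=(0, 0, 0, 1), #6 (invoked 10) maxes components and bumps thr3 → (0, 0, 0, 2)
from VC(#3)=(0, 0, 0, 1), #2 (invoked 3) maxes components and bumps thr1 → (0, 1, 0, 1)
from VC(#3)=(0, 0, 0, 1), #4 (invoked 6) maxes components and bumps thr0 → (1, 0, 0, 1)
from VC(#4)=(1, 0, 0, 1), #5 (invoked 9) maxes components and bumps thr0 → (2, 0, 0, 1)
target: VC(#4) = (1, 0, 0, 1)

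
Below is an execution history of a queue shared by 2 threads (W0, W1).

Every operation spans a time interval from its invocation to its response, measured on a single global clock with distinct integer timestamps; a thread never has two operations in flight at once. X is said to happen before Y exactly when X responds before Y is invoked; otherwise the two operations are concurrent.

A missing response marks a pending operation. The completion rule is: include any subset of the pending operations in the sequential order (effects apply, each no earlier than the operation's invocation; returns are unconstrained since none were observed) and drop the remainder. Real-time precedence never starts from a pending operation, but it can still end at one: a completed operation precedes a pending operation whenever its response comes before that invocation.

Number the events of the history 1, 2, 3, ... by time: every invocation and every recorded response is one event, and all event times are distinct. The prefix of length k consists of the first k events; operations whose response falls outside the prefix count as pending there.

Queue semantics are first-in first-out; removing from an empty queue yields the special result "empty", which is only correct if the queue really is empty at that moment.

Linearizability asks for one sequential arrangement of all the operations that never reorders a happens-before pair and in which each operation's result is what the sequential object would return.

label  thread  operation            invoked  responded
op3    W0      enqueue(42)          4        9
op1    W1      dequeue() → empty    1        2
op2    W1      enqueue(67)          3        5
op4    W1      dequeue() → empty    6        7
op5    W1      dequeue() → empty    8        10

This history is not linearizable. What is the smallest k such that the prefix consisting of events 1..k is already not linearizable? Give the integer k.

7

a valid linearization of events 1..6 exists, for instance op1, op2:
1. op1 dequeue() → empty, leaving queue <>
2. op2 enqueue(67), leaving queue <67>
adding event 7 (op4 responds at 7) leaves no legal real-time order
completion choices over the 1 pending operation (op3) were checked; none helps
one such order, op1, op2, op4 (pending dropped), breaks at step 3 where op4 dequeue() → empty is illegal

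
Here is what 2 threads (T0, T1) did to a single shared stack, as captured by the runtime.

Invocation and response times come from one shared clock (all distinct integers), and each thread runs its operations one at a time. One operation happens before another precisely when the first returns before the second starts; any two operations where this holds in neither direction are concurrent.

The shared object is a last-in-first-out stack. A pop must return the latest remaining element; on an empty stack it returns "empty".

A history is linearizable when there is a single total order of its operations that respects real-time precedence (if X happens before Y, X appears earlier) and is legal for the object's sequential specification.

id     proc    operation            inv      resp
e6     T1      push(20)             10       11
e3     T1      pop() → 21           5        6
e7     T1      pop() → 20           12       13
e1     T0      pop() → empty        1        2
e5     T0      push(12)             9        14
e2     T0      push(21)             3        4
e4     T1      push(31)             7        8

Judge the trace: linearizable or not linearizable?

one valid linearization: e1, e2, e3, e4, e5, e6, e7
1. e1 pop() → empty, leaving stack <>
2. e2 push(21), leaving stack <21>
3. e3 pop() → 21, leaving stack <>
4. e4 push(31), leaving stack <31>
5. e5 push(12), leaving stack <31,12>
6. e6 push(20), leaving stack <31,12,20>
7. e7 pop() → 20, leaving stack <31,12>

linearizable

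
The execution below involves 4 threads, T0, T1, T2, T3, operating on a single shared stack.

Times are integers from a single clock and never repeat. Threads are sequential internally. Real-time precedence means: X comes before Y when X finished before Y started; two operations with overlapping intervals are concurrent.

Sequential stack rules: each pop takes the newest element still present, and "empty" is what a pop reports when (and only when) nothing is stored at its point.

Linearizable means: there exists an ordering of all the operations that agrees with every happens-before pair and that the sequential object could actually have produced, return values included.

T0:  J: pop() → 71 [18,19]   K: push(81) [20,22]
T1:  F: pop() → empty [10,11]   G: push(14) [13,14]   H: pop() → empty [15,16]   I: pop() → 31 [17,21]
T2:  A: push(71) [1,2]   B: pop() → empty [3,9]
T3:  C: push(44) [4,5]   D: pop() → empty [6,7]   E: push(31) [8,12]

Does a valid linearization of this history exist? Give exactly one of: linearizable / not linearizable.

already the first 7 events (up to D's response at time 7) admit no linearization; the first 6 still do
the sole real-time-consistent order of 3 completed operations fails the stack replay
including or dropping the 1 pending operation (B) in any combination fails
for example A, C, D (pending dropped) fails at step 3: D pop() → empty is not legal there

not linearizable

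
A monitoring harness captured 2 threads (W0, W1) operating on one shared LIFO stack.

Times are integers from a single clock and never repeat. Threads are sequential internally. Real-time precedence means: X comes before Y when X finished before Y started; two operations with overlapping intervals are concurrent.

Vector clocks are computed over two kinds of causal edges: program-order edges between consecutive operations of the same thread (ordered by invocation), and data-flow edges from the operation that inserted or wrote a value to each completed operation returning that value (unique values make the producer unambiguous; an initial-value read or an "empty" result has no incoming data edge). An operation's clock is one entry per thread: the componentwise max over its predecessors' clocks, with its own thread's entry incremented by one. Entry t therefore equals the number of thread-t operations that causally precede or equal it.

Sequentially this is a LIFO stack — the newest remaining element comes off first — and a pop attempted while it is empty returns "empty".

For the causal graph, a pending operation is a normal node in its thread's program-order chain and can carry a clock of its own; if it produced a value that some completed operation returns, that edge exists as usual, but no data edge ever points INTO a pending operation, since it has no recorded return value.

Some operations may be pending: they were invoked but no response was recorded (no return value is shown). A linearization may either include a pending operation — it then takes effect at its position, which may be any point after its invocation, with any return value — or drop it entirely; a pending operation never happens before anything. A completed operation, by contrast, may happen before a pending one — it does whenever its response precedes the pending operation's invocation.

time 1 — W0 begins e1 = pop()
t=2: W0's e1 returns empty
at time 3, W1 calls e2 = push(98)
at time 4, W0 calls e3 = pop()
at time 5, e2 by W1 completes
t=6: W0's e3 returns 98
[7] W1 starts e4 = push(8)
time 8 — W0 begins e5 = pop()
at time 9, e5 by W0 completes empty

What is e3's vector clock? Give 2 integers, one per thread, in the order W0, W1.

(2, 1)

invoked at 3, e2 has no predecessors; its own W1 bump gives (0, 1)
invoked at 1, e1 has no predecessors; its own W0 bump gives (1, 0)
from VC(e2)=(0, 1), e4 (invoked 7) maxes components and bumps W1 → (0, 2)
from VC(e1)=(1, 0), VC(e2)=(0, 1), e3 (invoked 4) maxes components and bumps W0 → (2, 1)
from VC(e3)=(2, 1), e5 (invoked 8) maxes components and bumps W0 → (3, 1)
target: VC(e3) = (2, 1)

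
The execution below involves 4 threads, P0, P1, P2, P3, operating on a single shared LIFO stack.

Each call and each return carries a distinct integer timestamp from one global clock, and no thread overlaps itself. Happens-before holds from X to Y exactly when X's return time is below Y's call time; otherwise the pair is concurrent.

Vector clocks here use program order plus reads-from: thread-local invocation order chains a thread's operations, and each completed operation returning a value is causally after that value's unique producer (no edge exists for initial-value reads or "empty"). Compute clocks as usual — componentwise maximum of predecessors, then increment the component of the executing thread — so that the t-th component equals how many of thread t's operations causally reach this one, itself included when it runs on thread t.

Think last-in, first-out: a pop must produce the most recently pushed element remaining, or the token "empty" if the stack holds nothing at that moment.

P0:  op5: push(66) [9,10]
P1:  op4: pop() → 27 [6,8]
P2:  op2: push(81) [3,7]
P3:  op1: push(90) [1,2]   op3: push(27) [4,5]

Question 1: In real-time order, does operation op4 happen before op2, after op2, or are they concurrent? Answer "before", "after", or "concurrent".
op4 spans [6,8], op2 spans [3,7]
the intervals overlap in both directions

concurrent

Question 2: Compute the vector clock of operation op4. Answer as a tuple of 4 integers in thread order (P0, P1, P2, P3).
op1 (invocation 1): nothing precedes it; P3's component alone gives (0, 0, 0, 1)
op2 (invocation 3): nothing precedes it; P2's component alone gives (0, 0, 1, 0)
op5 (invocation 9): nothing precedes it; P0's component alone gives (1, 0, 0, 0)
op3 (invocation 4): componentwise max over VC(op1)=(0, 0, 0, 1), +1 at P3, giving (0, 0, 0, 2)
op4 (invocation 6): componentwise max over VC(op3)=(0, 0, 0, 2), +1 at P1, giving (0, 1, 0, 2)
target: VC(op4) = (0, 1, 0, 2)

(0, 1, 0, 2)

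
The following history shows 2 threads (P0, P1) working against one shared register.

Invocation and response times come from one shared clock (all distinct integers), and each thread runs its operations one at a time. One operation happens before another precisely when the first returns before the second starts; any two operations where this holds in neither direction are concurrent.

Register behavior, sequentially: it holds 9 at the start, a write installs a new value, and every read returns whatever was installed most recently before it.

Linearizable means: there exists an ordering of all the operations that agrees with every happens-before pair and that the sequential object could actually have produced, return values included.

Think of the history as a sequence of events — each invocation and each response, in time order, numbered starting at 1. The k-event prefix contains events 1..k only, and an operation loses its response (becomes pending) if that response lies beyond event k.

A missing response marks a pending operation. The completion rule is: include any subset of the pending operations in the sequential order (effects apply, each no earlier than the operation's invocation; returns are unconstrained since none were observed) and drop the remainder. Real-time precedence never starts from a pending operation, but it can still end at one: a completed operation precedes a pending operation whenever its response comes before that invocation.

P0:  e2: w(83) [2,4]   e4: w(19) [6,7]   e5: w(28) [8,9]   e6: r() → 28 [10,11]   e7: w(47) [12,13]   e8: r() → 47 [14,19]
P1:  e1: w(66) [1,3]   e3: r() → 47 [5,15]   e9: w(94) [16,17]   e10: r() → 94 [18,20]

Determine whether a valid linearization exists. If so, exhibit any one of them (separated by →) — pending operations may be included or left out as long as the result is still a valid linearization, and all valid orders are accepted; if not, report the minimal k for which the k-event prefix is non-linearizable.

linearizable — witness: e1 → e2 → e4 → e5 → e6 → e7 → e3 → e8 → e9 → e10

step 1: e1 w(66) — value 66
step 2: e2 w(83) — value 83
step 3: e4 w(19) — value 19
step 4: e5 w(28) — value 28
step 5: e6 r() → 28 — value 28
step 6: e7 w(47) — value 47
step 7: e3 r() → 47 — value 47
step 8: e8 r() → 47 — value 47
step 9: e9 w(94) — value 94
step 10: e10 r() → 94 — value 94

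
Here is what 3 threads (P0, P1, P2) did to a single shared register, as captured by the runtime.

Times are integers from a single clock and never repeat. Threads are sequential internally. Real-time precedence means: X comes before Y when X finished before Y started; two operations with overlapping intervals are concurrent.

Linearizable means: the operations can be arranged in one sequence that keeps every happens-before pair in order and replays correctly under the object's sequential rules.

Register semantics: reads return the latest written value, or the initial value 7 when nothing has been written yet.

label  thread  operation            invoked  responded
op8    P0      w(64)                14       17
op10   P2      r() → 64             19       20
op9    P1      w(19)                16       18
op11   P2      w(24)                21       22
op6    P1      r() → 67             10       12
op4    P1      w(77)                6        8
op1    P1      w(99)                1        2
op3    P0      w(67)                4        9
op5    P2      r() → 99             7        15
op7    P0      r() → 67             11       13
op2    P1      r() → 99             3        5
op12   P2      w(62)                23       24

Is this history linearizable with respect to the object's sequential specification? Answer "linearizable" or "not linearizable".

witness order: op1, op2, op5, op4, op3, op6, op7, op9, op8, op10, op11, op12
1. op1 w(99), leaving value 99
2. op2 r() → 99, leaving value 99
3. op5 r() → 99, leaving value 99
4. op4 w(77), leaving value 77
5. op3 w(67), leaving value 67
6. op6 r() → 67, leaving value 67
7. op7 r() → 67, leaving value 67
8. op9 w(19), leaving value 19
9. op8 w(64), leaving value 64
10. op10 r() → 64, leaving value 64
11. op11 w(24), leaving value 24
12. op12 w(62), leaving value 62

linearizable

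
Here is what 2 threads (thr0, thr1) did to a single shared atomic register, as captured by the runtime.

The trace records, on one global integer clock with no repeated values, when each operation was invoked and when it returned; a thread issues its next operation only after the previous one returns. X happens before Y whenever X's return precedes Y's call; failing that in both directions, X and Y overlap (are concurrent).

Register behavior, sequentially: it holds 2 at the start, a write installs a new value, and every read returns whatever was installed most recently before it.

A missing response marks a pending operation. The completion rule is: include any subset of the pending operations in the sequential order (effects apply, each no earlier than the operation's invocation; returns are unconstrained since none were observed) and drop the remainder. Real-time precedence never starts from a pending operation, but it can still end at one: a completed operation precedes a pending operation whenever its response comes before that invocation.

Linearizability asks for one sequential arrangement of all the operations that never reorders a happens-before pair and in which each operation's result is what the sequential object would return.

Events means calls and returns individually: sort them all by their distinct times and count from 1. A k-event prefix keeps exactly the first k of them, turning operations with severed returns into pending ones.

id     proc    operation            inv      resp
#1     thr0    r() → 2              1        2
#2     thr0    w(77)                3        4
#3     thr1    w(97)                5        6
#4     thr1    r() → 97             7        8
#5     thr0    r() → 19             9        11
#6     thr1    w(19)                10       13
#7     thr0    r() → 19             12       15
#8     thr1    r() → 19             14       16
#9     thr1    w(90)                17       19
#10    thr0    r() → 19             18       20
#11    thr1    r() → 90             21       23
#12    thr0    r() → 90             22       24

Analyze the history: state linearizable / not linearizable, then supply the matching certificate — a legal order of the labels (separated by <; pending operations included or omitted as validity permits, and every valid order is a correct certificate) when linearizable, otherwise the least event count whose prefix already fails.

step 1: #1 r() → 2 — value 2
step 2: #2 w(77) — value 77
step 3: #3 w(97) — value 97
step 4: #4 r() → 97 — value 97
step 5: #6 w(19) — value 19
step 6: #5 r() → 19 — value 19
step 7: #7 r() → 19 — value 19
step 8: #8 r() → 19 — value 19
step 9: #10 r() → 19 — value 19
step 10: #9 w(90) — value 90
step 11: #11 r() → 90 — value 90
step 12: #12 r() → 90 — value 90

linearizable — witness: #1 < #2 < #3 < #4 < #6 < #5 < #7 < #8 < #10 < #9 < #11 < #12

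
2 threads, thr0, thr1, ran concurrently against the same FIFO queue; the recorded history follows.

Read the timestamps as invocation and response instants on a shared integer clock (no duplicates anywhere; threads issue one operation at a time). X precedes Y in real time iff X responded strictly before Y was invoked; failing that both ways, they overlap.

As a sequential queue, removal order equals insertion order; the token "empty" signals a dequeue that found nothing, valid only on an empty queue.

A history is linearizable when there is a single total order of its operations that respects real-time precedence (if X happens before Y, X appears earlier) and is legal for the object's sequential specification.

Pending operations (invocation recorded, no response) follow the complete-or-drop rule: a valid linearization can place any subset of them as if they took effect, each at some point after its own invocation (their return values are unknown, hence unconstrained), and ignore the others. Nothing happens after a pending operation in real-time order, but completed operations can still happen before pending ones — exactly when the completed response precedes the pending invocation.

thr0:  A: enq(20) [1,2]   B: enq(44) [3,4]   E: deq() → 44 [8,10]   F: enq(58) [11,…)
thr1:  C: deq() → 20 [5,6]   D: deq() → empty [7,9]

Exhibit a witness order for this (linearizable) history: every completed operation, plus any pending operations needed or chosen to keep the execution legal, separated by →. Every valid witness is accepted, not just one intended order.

after step 1 (A enq(20)): queue <20>
after step 2 (B enq(44)): queue <20,44>
after step 3 (C deq() → 20): queue <44>
after step 4 (E deq() → 44): queue <>
after step 5 (D deq() → empty): queue <>

A → B → C → E → D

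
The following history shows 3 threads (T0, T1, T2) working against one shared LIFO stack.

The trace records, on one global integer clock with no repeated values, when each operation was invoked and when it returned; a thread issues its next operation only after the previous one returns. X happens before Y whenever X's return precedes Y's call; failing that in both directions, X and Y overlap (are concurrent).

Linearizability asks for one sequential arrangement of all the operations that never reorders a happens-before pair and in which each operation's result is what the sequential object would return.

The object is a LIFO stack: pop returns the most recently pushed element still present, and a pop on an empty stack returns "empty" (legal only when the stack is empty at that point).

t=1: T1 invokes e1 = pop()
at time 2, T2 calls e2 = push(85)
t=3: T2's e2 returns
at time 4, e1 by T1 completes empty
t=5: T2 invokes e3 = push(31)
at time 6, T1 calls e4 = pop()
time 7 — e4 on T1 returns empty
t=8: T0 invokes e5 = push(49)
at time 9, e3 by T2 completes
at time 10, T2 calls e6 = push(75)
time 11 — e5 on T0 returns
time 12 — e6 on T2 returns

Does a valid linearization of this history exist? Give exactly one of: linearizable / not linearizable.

not linearizable

prefix check: 1..6 passes, 1..7 fails once e4's time-7 response joins
real-time-consistent orders of the 3 completed operations: 2 — all fail the LIFO stack replay
every completion of the 1 pending operation (e3) was checked; none linearizes
take e1, e2, e4 (pending dropped): step 3 already fails, because e4 pop() → empty cannot occur there
take e2, e1, e4 (pending dropped): step 2 already fails, because e1 pop() → empty cannot occur there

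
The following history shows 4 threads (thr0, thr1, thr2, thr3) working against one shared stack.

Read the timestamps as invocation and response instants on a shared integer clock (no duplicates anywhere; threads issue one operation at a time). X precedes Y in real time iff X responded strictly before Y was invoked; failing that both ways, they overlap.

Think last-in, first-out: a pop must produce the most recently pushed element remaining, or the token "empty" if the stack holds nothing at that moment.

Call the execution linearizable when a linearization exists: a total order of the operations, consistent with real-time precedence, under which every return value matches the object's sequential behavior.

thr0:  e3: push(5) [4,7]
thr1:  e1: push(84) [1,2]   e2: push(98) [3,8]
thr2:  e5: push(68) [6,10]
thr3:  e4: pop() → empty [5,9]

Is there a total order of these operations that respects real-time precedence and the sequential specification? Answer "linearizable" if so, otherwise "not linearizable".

not linearizable

the violation lands at event 9, e4's response at time 9: events 1..8 linearize, events 1..9 do not
6 orders of the 4 completed stack ops respect real time; none is legal
completion choices over the 1 pending operation (e5) were checked; none helps
for example e1, e2, e3, e4 (pending dropped) fails at step 4: e4 pop() → empty is not legal there
for example e1, e2, e4, e3 (pending dropped) fails at step 3: e4 pop() → empty is not legal there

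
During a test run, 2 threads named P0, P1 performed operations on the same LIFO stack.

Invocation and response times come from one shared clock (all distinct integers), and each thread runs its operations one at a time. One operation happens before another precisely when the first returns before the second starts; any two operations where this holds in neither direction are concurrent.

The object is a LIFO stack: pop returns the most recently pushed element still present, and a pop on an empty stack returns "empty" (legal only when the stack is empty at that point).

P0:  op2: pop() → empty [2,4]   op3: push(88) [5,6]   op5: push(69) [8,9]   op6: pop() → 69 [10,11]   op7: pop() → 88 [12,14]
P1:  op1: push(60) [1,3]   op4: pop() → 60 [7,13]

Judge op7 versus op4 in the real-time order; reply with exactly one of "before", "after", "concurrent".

op7 spans [12,14], op4 spans [7,13]
the intervals overlap in both directions

concurrent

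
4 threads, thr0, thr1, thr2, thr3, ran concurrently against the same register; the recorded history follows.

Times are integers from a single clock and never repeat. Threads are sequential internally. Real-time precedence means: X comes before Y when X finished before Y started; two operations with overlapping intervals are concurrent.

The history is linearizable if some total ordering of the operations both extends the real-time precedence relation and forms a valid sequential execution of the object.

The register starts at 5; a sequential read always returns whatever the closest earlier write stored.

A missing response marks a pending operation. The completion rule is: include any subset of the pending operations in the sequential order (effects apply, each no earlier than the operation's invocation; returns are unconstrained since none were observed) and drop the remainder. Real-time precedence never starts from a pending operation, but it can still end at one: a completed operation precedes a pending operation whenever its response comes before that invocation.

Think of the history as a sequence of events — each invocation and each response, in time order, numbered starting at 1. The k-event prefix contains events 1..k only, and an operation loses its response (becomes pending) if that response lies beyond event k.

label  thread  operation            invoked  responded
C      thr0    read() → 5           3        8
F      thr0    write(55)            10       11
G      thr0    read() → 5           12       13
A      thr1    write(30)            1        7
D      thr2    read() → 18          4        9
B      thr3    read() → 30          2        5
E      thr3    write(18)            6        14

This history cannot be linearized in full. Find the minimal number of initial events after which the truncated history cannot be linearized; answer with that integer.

events 1..12 are linearizable; a witness order is C, A, B, E, D, F:
1. C read() → 5, leaving value 5
2. A write(30), leaving value 30
3. B read() → 30, leaving value 30
4. E write(18) (pending, included), leaving value 18
5. D read() → 18, leaving value 18
6. F write(55), leaving value 55
include event 13 — G responding at 13 — and every candidate order breaks
no escape via the 1 pending operation (E): every completion choice fails
for example A, B, C, D, F, G (pending dropped) fails at step 3: C read() → 5 is not legal there
for example A, B, D, C, F, G (pending dropped) fails at step 3: D read() → 18 is not legal there

13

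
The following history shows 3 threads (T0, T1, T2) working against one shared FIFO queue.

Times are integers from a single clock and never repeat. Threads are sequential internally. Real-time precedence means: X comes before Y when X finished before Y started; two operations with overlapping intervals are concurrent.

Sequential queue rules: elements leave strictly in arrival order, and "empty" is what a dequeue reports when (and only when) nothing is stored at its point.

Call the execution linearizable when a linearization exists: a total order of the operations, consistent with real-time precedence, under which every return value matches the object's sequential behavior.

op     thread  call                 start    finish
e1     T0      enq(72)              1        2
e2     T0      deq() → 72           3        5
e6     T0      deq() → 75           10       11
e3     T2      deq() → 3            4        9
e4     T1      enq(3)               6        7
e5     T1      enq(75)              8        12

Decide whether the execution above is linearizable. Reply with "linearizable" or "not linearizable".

witness order: e1, e2, e4, e3, e5, e6
step 1: e1 enq(72) — queue <72>
step 2: e2 deq() → 72 — queue <>
step 3: e4 enq(3) — queue <3>
step 4: e3 deq() → 3 — queue <>
step 5: e5 enq(75) — queue <75>
step 6: e6 deq() → 75 — queue <>

linearizable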